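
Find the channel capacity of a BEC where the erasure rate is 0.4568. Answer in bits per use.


C = 1 - epsilon = 1 - 0.4568 = 0.5432

0.5432 bits


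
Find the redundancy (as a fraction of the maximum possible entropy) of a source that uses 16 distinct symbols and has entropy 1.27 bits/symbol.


H_max = log2(K) = log2(16) = 4.0 bits/symbol. Redundancy = 1 - H/H_max = 1 - 1.27/4.0 = 1 - 0.3175 = 0.6825

0.6825


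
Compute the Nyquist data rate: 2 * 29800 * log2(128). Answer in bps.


Rate = 2 * B * log2(M) = 2 * 29800 * 7.0 = 417200.0

417200.0 bps


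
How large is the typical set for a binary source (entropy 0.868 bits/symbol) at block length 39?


log2|A_typical| = nH = 39 * 0.868 = 33.852, so |A_typical| ~ 2^33.852 = 1.550e+10

1.550e+10


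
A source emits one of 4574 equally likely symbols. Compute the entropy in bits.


H = log2(n) = log2(4574) = 12.1592

12.1592 bits


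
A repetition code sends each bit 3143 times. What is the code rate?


Rate = k/n = 1/3143

1/3143


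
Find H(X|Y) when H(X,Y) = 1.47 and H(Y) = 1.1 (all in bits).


H(X|Y) = H(X,Y) - H(Y) = 1.47 - 1.1 = 0.37

0.37 bits


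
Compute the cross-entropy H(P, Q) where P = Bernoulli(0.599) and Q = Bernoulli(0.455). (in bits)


H(P,Q) = -p*log2(q) - (1-p)*log2(1-q). -0.599*log2(0.455) = 0.680501; -0.401*log2(0.545) = 0.351144. H(P,Q) = 0.680501 + 0.351144 = 1.0316

1.0316 bits


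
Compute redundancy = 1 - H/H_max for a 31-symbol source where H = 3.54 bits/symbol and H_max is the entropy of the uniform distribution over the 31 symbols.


H_max = log2(K) = log2(31) = 4.9542 bits/symbol. Redundancy = 1 - H/H_max = 1 - 3.54/4.9542 = 1 - 0.7145 = 0.2855

0.2855


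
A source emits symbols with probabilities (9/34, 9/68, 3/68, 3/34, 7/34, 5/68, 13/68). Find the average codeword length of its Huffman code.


Huffman construction (repeatedly merge the two least-probable nodes; each merge adds 1 bit to every symbol beneath it): 3/68 + 5/68 = 2/17; 3/34 + 2/17 = 7/34; 9/68 + 13/68 = 11/34; 7/34 + 7/34 = 7/17; 9/34 + 11/34 = 10/17; 7/17 + 10/17 = 1. Resulting codeword lengths (in the order the probabilities were given): (2, 3, 4, 3, 2, 4, 3). L_avg = sum(p_i * l_i) = 9/34*2 + 9/68*3 + 3/68*4 + 3/34*3 + 7/34*2 + 5/68*4 + 13/68*3 = 45/17 = 2.6471

2.6471 bits


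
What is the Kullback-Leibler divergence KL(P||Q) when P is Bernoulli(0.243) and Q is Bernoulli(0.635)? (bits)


KL = p*log2(p/q) + (1-p)*log2((1-p)/(1-q)) = 0.243*log2(0.243/0.635) + 0.757*log2(0.757/0.365) = 0.4599

0.4599 bits


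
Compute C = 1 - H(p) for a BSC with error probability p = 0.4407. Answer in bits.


H(p) = -p*log2(p) - (1-p)*log2(1-p) = -0.4407*log2(0.4407) - 0.5593*log2(0.5593) = 0.520965 + 0.468864 = 0.9898. C = 1 - H(p) = 1 - 0.9898 = 0.0102

0.0102 bits


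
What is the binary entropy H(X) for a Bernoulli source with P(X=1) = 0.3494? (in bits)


H = -p*log2(p) - (1-p)*log2(1-p). -0.3494*log2(0.3494) = 0.530057; -0.6506*log2(0.6506) = 0.403474. H = 0.530057 + 0.403474 = 0.9335

0.9335 bits


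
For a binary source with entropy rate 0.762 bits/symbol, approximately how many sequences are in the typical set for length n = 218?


log2|A_typical| = nH = 218 * 0.762 = 166.116, so |A_typical| ~ 2^166.116 = 1.014e+50

1.014e+50


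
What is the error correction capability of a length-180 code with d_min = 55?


Correction capability = floor((d-1)/2) = floor((55-1)/2) = 27

27 errors


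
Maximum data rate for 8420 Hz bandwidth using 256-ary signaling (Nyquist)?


Rate = 2 * B * log2(M) = 2 * 8420 * 8.0 = 134720.0

134720.0 bps


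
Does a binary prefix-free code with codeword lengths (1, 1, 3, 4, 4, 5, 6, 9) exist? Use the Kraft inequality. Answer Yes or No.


Kraft sum = sum(2^(-l_i)) = 1.2988, need <= 1. Result: violated (a binary prefix-free code with these lengths cannot exist)

No


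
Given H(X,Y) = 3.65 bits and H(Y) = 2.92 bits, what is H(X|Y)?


H(X|Y) = H(X,Y) - H(Y) = 3.65 - 2.92 = 0.73

0.73 bits


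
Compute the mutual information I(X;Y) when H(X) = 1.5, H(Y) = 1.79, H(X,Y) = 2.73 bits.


I(X;Y) = H(X) + H(Y) - H(X,Y) = 1.5 + 1.79 - 2.73 = 0.56

0.56 bits


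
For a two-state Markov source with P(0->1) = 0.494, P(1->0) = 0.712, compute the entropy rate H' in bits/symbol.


Stationary distribution: pi_0 = p10/(p01+p10) = 0.5904, pi_1 = 0.4096. Entropy rate H' = pi_0*H(p01) + pi_1*H(p10) = 0.5904*0.9999 + 0.4096*0.8661 = 0.9451

0.9451 bits/symbol


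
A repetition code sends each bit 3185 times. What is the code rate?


Rate = k/n = 1/3185

1/3185


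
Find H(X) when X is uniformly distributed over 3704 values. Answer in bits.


H = log2(n) = log2(3704) = 11.8549

11.8549 bits


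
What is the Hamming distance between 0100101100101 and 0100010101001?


Count differing positions: . . . . ^ ^ ^ . . ^ ^ . . = 5 differences

5


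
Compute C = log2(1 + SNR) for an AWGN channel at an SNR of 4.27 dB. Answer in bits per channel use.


SNR_linear = 10^(4.27/10) = 2.673; C = log2(1 + SNR_linear) = log2(1 + 2.673) = 1.877

1.877 bits/channel use


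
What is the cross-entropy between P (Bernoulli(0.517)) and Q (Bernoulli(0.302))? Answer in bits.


H(P,Q) = -p*log2(q) - (1-p)*log2(1-q). -0.517*log2(0.302) = 0.893055; -0.483*log2(0.698) = 0.250533. H(P,Q) = 0.893055 + 0.250533 = 1.1436

1.1436 bits


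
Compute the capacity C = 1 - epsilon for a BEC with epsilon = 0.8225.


C = 1 - epsilon = 1 - 0.8225 = 0.1775

0.1775 bits


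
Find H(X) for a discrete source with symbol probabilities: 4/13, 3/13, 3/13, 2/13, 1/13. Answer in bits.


H = -sum(p_i * log2(p_i)). Terms: -(4/13)*log2(4/13) = 0.523212; -(3/13)*log2(3/13) = 0.488187; -(3/13)*log2(3/13) = 0.488187; -(2/13)*log2(2/13) = 0.415452; -(1/13)*log2(1/13) = 0.284649. H = 0.523212 + 0.488187 + 0.488187 + 0.415452 + 0.284649 = 2.1997

2.1997 bits


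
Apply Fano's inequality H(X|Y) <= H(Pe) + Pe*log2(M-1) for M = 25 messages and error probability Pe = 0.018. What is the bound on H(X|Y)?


H(Pe) = -Pe*log2(Pe) - (1-Pe)*log2(1-Pe) = -0.018*log2(0.018) - 0.982*log2(0.982) = 0.104325 + 0.025733 = 0.1301. Pe*log2(M-1) = 0.018*log2(24) = 0.082529. Bound = H(Pe) + Pe*log2(M-1) = 0.104325 + 0.025733 + 0.082529 = 0.2126

0.2126 bits


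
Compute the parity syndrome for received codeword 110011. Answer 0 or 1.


Syndrome = XOR of all bits = 1 XOR 1 XOR 0 XOR 0 XOR 1 XOR 1 = 0

0


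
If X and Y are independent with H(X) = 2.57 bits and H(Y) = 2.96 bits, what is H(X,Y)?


For independent variables, H(X,Y) = H(X) + H(Y) = 2.57 + 2.96 = 5.53

5.53 bits


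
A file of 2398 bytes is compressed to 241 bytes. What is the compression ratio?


Ratio = original / compressed = 2398 / 241 = 9.9502

9.9502


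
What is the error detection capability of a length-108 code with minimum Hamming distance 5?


Detection capability = d_min - 1 = 5 - 1 = 4

4 errors


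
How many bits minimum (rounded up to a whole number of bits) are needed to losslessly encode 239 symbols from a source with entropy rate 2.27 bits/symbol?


Minimum bits >= n * H = 239 * 2.27 = 542.53, rounded up to a whole number of bits = 543

543 bits


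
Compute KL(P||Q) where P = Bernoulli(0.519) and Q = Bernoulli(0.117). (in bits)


KL = p*log2(p/q) + (1-p)*log2((1-p)/(1-q)) = 0.519*log2(0.519/0.117) + 0.481*log2(0.481/0.883) = 0.6939

0.6939 bits


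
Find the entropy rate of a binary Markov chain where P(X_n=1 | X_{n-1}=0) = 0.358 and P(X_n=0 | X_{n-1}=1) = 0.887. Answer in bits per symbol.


Stationary distribution: pi_0 = p10/(p01+p10) = 0.7124, pi_1 = 0.2876. Entropy rate H' = pi_0*H(p01) + pi_1*H(p10) = 0.7124*0.941 + 0.2876*0.5089 = 0.8168

0.8168 bits/symbol


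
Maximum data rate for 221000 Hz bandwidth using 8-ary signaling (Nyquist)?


Rate = 2 * B * log2(M) = 2 * 221000 * 3.0 = 1326000.0

1326000.0 bps


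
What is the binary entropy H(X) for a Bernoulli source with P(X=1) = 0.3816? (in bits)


H = -p*log2(p) - (1-p)*log2(1-p). -0.3816*log2(0.3816) = 0.530373; -0.6184*log2(0.6184) = 0.428791. H = 0.530373 + 0.428791 = 0.9592

0.9592 bits


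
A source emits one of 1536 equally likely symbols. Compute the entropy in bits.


H = log2(n) = log2(1536) = 10.585

10.585 bits


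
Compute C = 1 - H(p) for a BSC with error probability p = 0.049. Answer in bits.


H(p) = -p*log2(p) - (1-p)*log2(1-p) = -0.049*log2(0.049) - 0.951*log2(0.951) = 0.213203 + 0.068931 = 0.2821. C = 1 - H(p) = 1 - 0.2821 = 0.7179

0.7179 bits


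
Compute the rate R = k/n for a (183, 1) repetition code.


Rate = k/n = 1/183

1/183


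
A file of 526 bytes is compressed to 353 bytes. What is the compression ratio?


Ratio = original / compressed = 526 / 353 = 1.4901

1.4901


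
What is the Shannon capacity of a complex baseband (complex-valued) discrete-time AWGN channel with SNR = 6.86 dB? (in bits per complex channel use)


SNR_linear = 10^(6.86/10) = 4.8529; C = log2(1 + SNR_linear) = log2(1 + 4.8529) = 2.5491

2.5491 bits/channel use


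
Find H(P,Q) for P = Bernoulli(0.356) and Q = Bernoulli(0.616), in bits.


H(P,Q) = -p*log2(q) - (1-p)*log2(1-q). -0.356*log2(0.616) = 0.248843; -0.644*log2(0.384) = 0.889249. H(P,Q) = 0.248843 + 0.889249 = 1.1381

1.1381 bits


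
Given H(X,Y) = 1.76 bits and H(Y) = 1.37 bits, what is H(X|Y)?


H(X|Y) = H(X,Y) - H(Y) = 1.76 - 1.37 = 0.39

0.39 bits


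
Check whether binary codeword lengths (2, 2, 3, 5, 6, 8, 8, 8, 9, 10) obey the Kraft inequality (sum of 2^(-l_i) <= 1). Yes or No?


Kraft sum = sum(2^(-l_i)) = 0.6865, need <= 1. Result: satisfied (a binary prefix-free code with these lengths exists)

Yes


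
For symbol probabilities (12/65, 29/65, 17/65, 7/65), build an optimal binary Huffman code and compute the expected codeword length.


Huffman construction (repeatedly merge the two least-probable nodes; each merge adds 1 bit to every symbol beneath it): 7/65 + 12/65 = 19/65; 17/65 + 19/65 = 36/65; 29/65 + 36/65 = 1. Resulting codeword lengths (in the order the probabilities were given): (3, 1, 2, 3). L_avg = sum(p_i * l_i) = 12/65*3 + 29/65*1 + 17/65*2 + 7/65*3 = 24/13 = 1.8462

1.8462 bits


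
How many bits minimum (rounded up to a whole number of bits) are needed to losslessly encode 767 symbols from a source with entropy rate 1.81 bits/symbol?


Minimum bits >= n * H = 767 * 1.81 = 1388.27, rounded up to a whole number of bits = 1389

1389 bits


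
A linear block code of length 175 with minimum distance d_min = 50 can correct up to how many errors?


Correction capability = floor((d-1)/2) = floor((50-1)/2) = 24

24 errors


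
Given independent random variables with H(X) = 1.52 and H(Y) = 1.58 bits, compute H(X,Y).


For independent variables, H(X,Y) = H(X) + H(Y) = 1.52 + 1.58 = 3.1

3.1 bits


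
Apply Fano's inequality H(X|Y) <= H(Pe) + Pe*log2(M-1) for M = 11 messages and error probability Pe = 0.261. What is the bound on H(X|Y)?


H(Pe) = -Pe*log2(Pe) - (1-Pe)*log2(1-Pe) = -0.261*log2(0.261) - 0.739*log2(0.739) = 0.505786 + 0.322465 = 0.8283. Pe*log2(M-1) = 0.261*log2(10) = 0.867023. Bound = H(Pe) + Pe*log2(M-1) = 0.505786 + 0.322465 + 0.867023 = 1.6953

1.6953 bits


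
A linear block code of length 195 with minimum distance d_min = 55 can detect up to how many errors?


Detection capability = d_min - 1 = 55 - 1 = 54

54 errors


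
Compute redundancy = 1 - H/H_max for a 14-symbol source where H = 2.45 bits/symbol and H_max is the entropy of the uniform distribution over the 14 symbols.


H_max = log2(K) = log2(14) = 3.8074 bits/symbol. Redundancy = 1 - H/H_max = 1 - 2.45/3.8074 = 1 - 0.6435 = 0.3565

0.3565


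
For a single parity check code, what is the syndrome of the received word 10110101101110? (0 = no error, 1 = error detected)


Syndrome = XOR of all bits = 1 XOR 0 XOR 1 XOR 1 XOR 0 XOR 1 XOR 0 XOR 1 XOR 1 XOR 0 XOR 1 XOR 1 XOR 1 XOR 0 = 1

1


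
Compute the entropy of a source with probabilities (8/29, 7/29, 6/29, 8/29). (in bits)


H = -sum(p_i * log2(p_i)). Terms: -(8/29)*log2(8/29) = 0.512546; -(7/29)*log2(7/29) = 0.494979; -(6/29)*log2(6/29) = 0.470280; -(8/29)*log2(8/29) = 0.512546. H = 0.512546 + 0.494979 + 0.470280 + 0.512546 = 1.9904

1.9904 bits


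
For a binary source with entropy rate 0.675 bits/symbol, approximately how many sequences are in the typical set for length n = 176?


log2|A_typical| = nH = 176 * 0.675 = 118.8, so |A_typical| ~ 2^118.8 = 5.786e+35

5.786e+35


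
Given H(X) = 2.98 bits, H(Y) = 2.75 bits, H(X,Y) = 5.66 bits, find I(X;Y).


I(X;Y) = H(X) + H(Y) - H(X,Y) = 2.98 + 2.75 - 5.66 = 0.07

0.07 bits


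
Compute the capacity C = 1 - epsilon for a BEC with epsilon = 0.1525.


C = 1 - epsilon = 1 - 0.1525 = 0.8475

0.8475 bits


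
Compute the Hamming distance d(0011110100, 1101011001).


Count differing positions: ^ ^ ^ . ^ . ^ ^ . ^ = 7 differences

7


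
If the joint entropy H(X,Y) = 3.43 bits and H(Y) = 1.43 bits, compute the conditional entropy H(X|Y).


H(X|Y) = H(X,Y) - H(Y) = 3.43 - 1.43 = 2.0

2.0 bits


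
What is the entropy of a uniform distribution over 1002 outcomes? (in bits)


H = log2(n) = log2(1002) = 9.9687

9.9687 bits


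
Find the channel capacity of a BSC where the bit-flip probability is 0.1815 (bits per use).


H(p) = -p*log2(p) - (1-p)*log2(1-p) = -0.1815*log2(0.1815) - 0.8185*log2(0.8185) = 0.446845 + 0.236502 = 0.6833. C = 1 - H(p) = 1 - 0.6833 = 0.3167

0.3167 bits


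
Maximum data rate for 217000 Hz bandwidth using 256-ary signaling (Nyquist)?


Rate = 2 * B * log2(M) = 2 * 217000 * 8.0 = 3472000.0

3472000.0 bps


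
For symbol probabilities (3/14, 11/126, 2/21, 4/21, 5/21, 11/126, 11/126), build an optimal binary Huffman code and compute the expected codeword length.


Huffman construction (repeatedly merge the two least-probable nodes; each merge adds 1 bit to every symbol beneath it): 11/126 + 11/126 = 11/63; 11/126 + 2/21 = 23/126; 11/63 + 23/126 = 5/14; 4/21 + 3/14 = 17/42; 5/21 + 5/14 = 25/42; 17/42 + 25/42 = 1. Resulting codeword lengths (in the order the probabilities were given): (2, 4, 4, 2, 2, 4, 4). L_avg = sum(p_i * l_i) = 3/14*2 + 11/126*4 + 2/21*4 + 4/21*2 + 5/21*2 + 11/126*4 + 11/126*4 = 19/7 = 2.7143

2.7143 bits


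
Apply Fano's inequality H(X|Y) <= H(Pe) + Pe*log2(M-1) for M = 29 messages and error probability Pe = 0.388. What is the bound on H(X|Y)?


H(Pe) = -Pe*log2(Pe) - (1-Pe)*log2(1-Pe) = -0.388*log2(0.388) - 0.612*log2(0.612) = 0.529958 + 0.433539 = 0.9635. Pe*log2(M-1) = 0.388*log2(28) = 1.865254. Bound = H(Pe) + Pe*log2(M-1) = 0.529958 + 0.433539 + 1.865254 = 2.8288

2.8288 bits


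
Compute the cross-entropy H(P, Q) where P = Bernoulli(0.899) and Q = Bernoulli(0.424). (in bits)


H(P,Q) = -p*log2(q) - (1-p)*log2(1-q). -0.899*log2(0.424) = 1.112840; -0.101*log2(0.576) = 0.080382. H(P,Q) = 1.112840 + 0.080382 = 1.1932

1.1932 bits


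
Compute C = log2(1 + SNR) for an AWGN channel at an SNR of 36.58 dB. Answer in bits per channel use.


SNR_linear = 10^(36.58/10) = 4549.8806; C = log2(1 + SNR_linear) = log2(1 + 4549.8806) = 12.1519

12.1519 bits/channel use


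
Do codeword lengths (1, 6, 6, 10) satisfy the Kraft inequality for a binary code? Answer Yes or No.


Kraft sum = sum(2^(-l_i)) = 0.5322, need <= 1. Result: satisfied (a binary prefix-free code with these lengths exists)

Yes


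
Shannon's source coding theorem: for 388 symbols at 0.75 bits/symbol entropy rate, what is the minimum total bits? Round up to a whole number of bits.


Minimum bits >= n * H = 388 * 0.75 = 291.0, rounded up to a whole number of bits = 291

291 bits


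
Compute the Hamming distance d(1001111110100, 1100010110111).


Count differing positions: . ^ . ^ ^ . ^ . . . . ^ ^ = 6 differences

6


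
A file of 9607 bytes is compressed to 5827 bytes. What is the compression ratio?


Ratio = original / compressed = 9607 / 5827 = 1.6487

1.6487


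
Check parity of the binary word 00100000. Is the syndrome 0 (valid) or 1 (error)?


Syndrome = XOR of all bits = 0 XOR 0 XOR 1 XOR 0 XOR 0 XOR 0 XOR 0 XOR 0 = 1

1


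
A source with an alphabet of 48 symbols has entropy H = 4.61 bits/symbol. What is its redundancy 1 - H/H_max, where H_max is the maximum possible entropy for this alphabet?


H_max = log2(K) = log2(48) = 5.585 bits/symbol. Redundancy = 1 - H/H_max = 1 - 4.61/5.585 = 1 - 0.8254 = 0.1746

0.1746


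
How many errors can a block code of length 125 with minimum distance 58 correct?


Correction capability = floor((d-1)/2) = floor((58-1)/2) = 28

28 errors


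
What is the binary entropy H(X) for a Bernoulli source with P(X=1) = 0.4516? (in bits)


H = -p*log2(p) - (1-p)*log2(1-p). -0.4516*log2(0.4516) = 0.517932; -0.5484*log2(0.5484) = 0.475298. H = 0.517932 + 0.475298 = 0.9932

0.9932 bits


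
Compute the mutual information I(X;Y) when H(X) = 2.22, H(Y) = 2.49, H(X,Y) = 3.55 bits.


I(X;Y) = H(X) + H(Y) - H(X,Y) = 2.22 + 2.49 - 3.55 = 1.16

1.16 bits


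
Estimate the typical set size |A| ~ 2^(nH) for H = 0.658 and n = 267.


log2|A_typical| = nH = 267 * 0.658 = 175.686, so |A_typical| ~ 2^175.686 = 7.705e+52

7.705e+52


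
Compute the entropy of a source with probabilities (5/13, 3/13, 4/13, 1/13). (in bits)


H = -sum(p_i * log2(p_i)). Terms: -(5/13)*log2(5/13) = 0.530197; -(3/13)*log2(3/13) = 0.488187; -(4/13)*log2(4/13) = 0.523212; -(1/13)*log2(1/13) = 0.284649. H = 0.530197 + 0.488187 + 0.523212 + 0.284649 = 1.8262

1.8262 bits


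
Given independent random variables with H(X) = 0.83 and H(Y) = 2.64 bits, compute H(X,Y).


For independent variables, H(X,Y) = H(X) + H(Y) = 0.83 + 2.64 = 3.47

3.47 bits


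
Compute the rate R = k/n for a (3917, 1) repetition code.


Rate = k/n = 1/3917

1/3917


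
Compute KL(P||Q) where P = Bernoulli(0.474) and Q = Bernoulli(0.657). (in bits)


KL = p*log2(p/q) + (1-p)*log2((1-p)/(1-q)) = 0.474*log2(0.474/0.657) + 0.526*log2(0.526/0.343) = 0.1012

0.1012 bits


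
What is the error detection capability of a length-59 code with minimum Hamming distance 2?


Detection capability = d_min - 1 = 2 - 1 = 1

1 errors


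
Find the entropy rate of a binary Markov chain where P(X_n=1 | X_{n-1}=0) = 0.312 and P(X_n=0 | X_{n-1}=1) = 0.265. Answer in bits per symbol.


Stationary distribution: pi_0 = p10/(p01+p10) = 0.4593, pi_1 = 0.5407. Entropy rate H' = pi_0*H(p01) + pi_1*H(p10) = 0.4593*0.8955 + 0.5407*0.8342 = 0.8623

0.8623 bits/symbol


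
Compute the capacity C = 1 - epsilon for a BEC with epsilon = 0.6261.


C = 1 - epsilon = 1 - 0.6261 = 0.3739

0.3739 bits


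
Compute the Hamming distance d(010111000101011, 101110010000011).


Count differing positions: ^ ^ ^ . . ^ . ^ . ^ . ^ . . . = 7 differences

7


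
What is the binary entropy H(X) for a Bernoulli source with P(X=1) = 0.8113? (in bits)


H = -p*log2(p) - (1-p)*log2(1-p). -0.8113*log2(0.8113) = 0.244763; -0.1887*log2(0.1887) = 0.453981. H = 0.244763 + 0.453981 = 0.6987

0.6987 bits


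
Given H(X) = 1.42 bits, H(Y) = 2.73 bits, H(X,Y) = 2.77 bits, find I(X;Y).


I(X;Y) = H(X) + H(Y) - H(X,Y) = 1.42 + 2.73 - 2.77 = 1.38

1.38 bits


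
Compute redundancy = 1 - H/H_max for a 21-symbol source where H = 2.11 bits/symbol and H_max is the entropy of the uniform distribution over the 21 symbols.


H_max = log2(K) = log2(21) = 4.3923 bits/symbol. Redundancy = 1 - H/H_max = 1 - 2.11/4.3923 = 1 - 0.4804 = 0.5196

0.5196


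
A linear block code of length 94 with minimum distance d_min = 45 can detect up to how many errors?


Detection capability = d_min - 1 = 45 - 1 = 44

44 errors


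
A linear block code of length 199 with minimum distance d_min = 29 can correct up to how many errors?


Correction capability = floor((d-1)/2) = floor((29-1)/2) = 14

14 errors


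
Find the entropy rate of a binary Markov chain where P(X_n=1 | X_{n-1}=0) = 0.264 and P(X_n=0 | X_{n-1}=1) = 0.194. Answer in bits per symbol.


Stationary distribution: pi_0 = p10/(p01+p10) = 0.4236, pi_1 = 0.5764. Entropy rate H' = pi_0*H(p01) + pi_1*H(p10) = 0.4236*0.8327 + 0.5764*0.7098 = 0.7618

0.7618 bits/symbol


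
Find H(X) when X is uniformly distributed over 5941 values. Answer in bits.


H = log2(n) = log2(5941) = 12.5365

12.5365 bits


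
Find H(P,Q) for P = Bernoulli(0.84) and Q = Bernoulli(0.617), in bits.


H(P,Q) = -p*log2(q) - (1-p)*log2(1-q). -0.84*log2(0.617) = 0.585192; -0.16*log2(0.383) = 0.221533. H(P,Q) = 0.585192 + 0.221533 = 0.8067

0.8067 bits


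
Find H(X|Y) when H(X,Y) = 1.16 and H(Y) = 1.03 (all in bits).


H(X|Y) = H(X,Y) - H(Y) = 1.16 - 1.03 = 0.13

0.13 bits


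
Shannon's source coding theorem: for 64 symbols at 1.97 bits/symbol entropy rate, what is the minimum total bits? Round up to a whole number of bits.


Minimum bits >= n * H = 64 * 1.97 = 126.08, rounded up to a whole number of bits = 127

127 bits


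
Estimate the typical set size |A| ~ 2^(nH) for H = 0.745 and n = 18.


log2|A_typical| = nH = 18 * 0.745 = 13.41, so |A_typical| ~ 2^13.41 = 1.088e+04

1.088e+04


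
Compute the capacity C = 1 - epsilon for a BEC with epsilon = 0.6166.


C = 1 - epsilon = 1 - 0.6166 = 0.3834

0.3834 bits


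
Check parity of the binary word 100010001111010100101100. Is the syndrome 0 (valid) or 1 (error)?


Syndrome = XOR of all bits = 1 XOR 0 XOR 0 XOR 0 XOR 1 XOR 0 XOR 0 XOR 0 XOR 1 XOR 1 XOR 1 XOR 1 XOR 0 XOR 1 XOR 0 XOR 1 XOR 0 XOR 0 XOR 1 XOR 0 XOR 1 XOR 1 XOR 0 XOR 0 = 1

1


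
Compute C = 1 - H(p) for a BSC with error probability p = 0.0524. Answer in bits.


H(p) = -p*log2(p) - (1-p)*log2(1-p) = -0.0524*log2(0.0524) - 0.9476*log2(0.9476) = 0.222925 + 0.073581 = 0.2965. C = 1 - H(p) = 1 - 0.2965 = 0.7035

0.7035 bits


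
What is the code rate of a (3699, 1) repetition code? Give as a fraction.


Rate = k/n = 1/3699

1/3699


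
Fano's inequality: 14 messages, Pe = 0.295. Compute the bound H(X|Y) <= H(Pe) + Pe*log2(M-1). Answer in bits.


H(Pe) = -Pe*log2(Pe) - (1-Pe)*log2(1-Pe) = -0.295*log2(0.295) - 0.705*log2(0.705) = 0.519558 + 0.355535 = 0.8751. Pe*log2(M-1) = 0.295*log2(13) = 1.091630. Bound = H(Pe) + Pe*log2(M-1) = 0.519558 + 0.355535 + 1.091630 = 1.9667

1.9667 bits


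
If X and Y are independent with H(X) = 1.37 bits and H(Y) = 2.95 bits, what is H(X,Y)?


For independent variables, H(X,Y) = H(X) + H(Y) = 1.37 + 2.95 = 4.32

4.32 bits


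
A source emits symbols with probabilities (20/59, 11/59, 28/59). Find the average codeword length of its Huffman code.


Huffman construction (repeatedly merge the two least-probable nodes; each merge adds 1 bit to every symbol beneath it): 11/59 + 20/59 = 31/59; 28/59 + 31/59 = 1. Resulting codeword lengths (in the order the probabilities were given): (2, 2, 1). L_avg = sum(p_i * l_i) = 20/59*2 + 11/59*2 + 28/59*1 = 90/59 = 1.5254

1.5254 bits


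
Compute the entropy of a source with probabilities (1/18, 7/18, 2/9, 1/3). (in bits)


H = -sum(p_i * log2(p_i)). Terms: -(1/18)*log2(1/18) = 0.231663; -(7/18)*log2(7/18) = 0.529888; -(2/9)*log2(2/9) = 0.482206; -(1/3)*log2(1/3) = 0.528321. H = 0.231663 + 0.529888 + 0.482206 + 0.528321 = 1.7721

1.7721 bits


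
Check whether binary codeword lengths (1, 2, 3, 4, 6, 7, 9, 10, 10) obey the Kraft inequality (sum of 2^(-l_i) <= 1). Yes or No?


Kraft sum = sum(2^(-l_i)) = 0.9648, need <= 1. Result: satisfied (a binary prefix-free code with these lengths exists)

Yes


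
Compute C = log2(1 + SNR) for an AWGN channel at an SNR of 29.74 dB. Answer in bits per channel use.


SNR_linear = 10^(29.74/10) = 941.8896; C = log2(1 + SNR_linear) = log2(1 + 941.8896) = 9.8809

9.8809 bits/channel use


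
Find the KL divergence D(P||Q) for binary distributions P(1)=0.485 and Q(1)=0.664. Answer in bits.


KL = p*log2(p/q) + (1-p)*log2((1-p)/(1-q)) = 0.485*log2(0.485/0.664) + 0.515*log2(0.515/0.336) = 0.0975

0.0975 bits


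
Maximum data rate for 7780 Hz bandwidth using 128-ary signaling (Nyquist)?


Rate = 2 * B * log2(M) = 2 * 7780 * 7.0 = 108920.0

108920.0 bps


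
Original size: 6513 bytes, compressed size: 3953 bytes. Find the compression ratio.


Ratio = original / compressed = 6513 / 3953 = 1.6476

1.6476


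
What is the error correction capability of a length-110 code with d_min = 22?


Correction capability = floor((d-1)/2) = floor((22-1)/2) = 10

10 errors


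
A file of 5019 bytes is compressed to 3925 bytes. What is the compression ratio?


Ratio = original / compressed = 5019 / 3925 = 1.2787

1.2787


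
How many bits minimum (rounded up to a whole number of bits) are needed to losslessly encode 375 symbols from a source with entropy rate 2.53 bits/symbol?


Minimum bits >= n * H = 375 * 2.53 = 948.75, rounded up to a whole number of bits = 949

949 bits


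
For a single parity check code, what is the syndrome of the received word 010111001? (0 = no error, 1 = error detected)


Syndrome = XOR of all bits = 0 XOR 1 XOR 0 XOR 1 XOR 1 XOR 1 XOR 0 XOR 0 XOR 1 = 1

1


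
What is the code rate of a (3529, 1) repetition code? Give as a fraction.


Rate = k/n = 1/3529

1/3529


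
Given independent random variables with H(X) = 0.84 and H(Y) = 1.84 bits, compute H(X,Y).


For independent variables, H(X,Y) = H(X) + H(Y) = 0.84 + 1.84 = 2.68

2.68 bits


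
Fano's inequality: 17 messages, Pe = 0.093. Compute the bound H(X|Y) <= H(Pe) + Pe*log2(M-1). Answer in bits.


H(Pe) = -Pe*log2(Pe) - (1-Pe)*log2(1-Pe) = -0.093*log2(0.093) - 0.907*log2(0.907) = 0.318676 + 0.127729 = 0.4464. Pe*log2(M-1) = 0.093*log2(16) = 0.372000. Bound = H(Pe) + Pe*log2(M-1) = 0.318676 + 0.127729 + 0.372000 = 0.8184

0.8184 bits


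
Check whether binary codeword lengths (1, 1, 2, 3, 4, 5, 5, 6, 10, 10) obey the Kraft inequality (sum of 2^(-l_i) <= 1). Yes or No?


Kraft sum = sum(2^(-l_i)) = 1.5176, need <= 1. Result: violated (a binary prefix-free code with these lengths cannot exist)

No


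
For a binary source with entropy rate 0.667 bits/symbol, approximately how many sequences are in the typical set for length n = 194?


log2|A_typical| = nH = 194 * 0.667 = 129.398, so |A_typical| ~ 2^129.398 = 8.968e+38

8.968e+38


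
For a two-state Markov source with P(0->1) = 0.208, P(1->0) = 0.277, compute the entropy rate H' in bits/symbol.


Stationary distribution: pi_0 = p10/(p01+p10) = 0.5711, pi_1 = 0.4289. Entropy rate H' = pi_0*H(p01) + pi_1*H(p10) = 0.5711*0.7376 + 0.4289*0.8513 = 0.7864

0.7864 bits/symbol


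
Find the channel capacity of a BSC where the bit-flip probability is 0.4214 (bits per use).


H(p) = -p*log2(p) - (1-p)*log2(1-p) = -0.4214*log2(0.4214) - 0.5786*log2(0.5786) = 0.525375 + 0.456725 = 0.9821. C = 1 - H(p) = 1 - 0.9821 = 0.0179

0.0179 bits


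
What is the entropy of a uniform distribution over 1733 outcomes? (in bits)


H = log2(n) = log2(1733) = 10.7591

10.7591 bits


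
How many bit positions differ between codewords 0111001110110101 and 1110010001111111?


Count differing positions: ^ . . ^ . ^ ^ ^ ^ ^ . . ^ . ^ . = 9 differences

9


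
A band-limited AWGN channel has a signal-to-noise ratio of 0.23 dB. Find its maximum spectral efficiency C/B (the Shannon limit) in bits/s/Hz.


SNR_linear = 10^(0.23/10) = 1.0544; C/B = log2(1 + SNR_linear) = log2(1 + 1.0544) = 1.0387

1.0387 bits/s/Hz


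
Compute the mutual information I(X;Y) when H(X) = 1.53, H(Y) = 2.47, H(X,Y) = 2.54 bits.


I(X;Y) = H(X) + H(Y) - H(X,Y) = 1.53 + 2.47 - 2.54 = 1.46

1.46 bits


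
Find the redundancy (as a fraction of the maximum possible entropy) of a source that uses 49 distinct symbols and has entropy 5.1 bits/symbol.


H_max = log2(K) = log2(49) = 5.6147 bits/symbol. Redundancy = 1 - H/H_max = 1 - 5.1/5.6147 = 1 - 0.9083 = 0.0917

0.0917


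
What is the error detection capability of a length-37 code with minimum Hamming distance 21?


Detection capability = d_min - 1 = 21 - 1 = 20

20 errors


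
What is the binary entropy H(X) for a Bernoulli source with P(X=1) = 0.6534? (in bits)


H = -p*log2(p) - (1-p)*log2(1-p). -0.6534*log2(0.6534) = 0.401163; -0.3466*log2(0.3466) = 0.529832. H = 0.401163 + 0.529832 = 0.931

0.931 bits


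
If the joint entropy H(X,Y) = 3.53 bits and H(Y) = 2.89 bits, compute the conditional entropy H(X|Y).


H(X|Y) = H(X,Y) - H(Y) = 3.53 - 2.89 = 0.64

0.64 bits


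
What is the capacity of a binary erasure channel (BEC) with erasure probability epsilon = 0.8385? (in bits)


C = 1 - epsilon = 1 - 0.8385 = 0.1615

0.1615 bits


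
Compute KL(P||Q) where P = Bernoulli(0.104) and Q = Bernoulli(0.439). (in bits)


KL = p*log2(p/q) + (1-p)*log2((1-p)/(1-q)) = 0.104*log2(0.104/0.439) + 0.896*log2(0.896/0.561) = 0.3892

0.3892 bits


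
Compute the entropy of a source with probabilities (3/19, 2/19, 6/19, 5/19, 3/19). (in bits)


H = -sum(p_i * log2(p_i)). Terms: -(3/19)*log2(3/19) = 0.420468; -(2/19)*log2(2/19) = 0.341887; -(6/19)*log2(6/19) = 0.525147; -(5/19)*log2(5/19) = 0.506842; -(3/19)*log2(3/19) = 0.420468. H = 0.420468 + 0.341887 + 0.525147 + 0.506842 + 0.420468 = 2.2148

2.2148 bits


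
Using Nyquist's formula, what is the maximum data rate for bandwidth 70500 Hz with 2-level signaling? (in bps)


Rate = 2 * B * log2(M) = 2 * 70500 * 1.0 = 141000.0

141000.0 bps


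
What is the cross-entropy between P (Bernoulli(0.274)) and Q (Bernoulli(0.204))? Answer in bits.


H(P,Q) = -p*log2(q) - (1-p)*log2(1-q). -0.274*log2(0.204) = 0.628380; -0.726*log2(0.796) = 0.238970. H(P,Q) = 0.628380 + 0.238970 = 0.8674

0.8674 bits


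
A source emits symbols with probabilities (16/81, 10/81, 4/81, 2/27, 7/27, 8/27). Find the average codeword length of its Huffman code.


Huffman construction (repeatedly merge the two least-probable nodes; each merge adds 1 bit to every symbol beneath it): 4/81 + 2/27 = 10/81; 10/81 + 10/81 = 20/81; 16/81 + 20/81 = 4/9; 7/27 + 8/27 = 5/9; 4/9 + 5/9 = 1. Resulting codeword lengths (in the order the probabilities were given): (2, 3, 4, 4, 2, 2). L_avg = sum(p_i * l_i) = 16/81*2 + 10/81*3 + 4/81*4 + 2/27*4 + 7/27*2 + 8/27*2 = 64/27 = 2.3704

2.3704 bits


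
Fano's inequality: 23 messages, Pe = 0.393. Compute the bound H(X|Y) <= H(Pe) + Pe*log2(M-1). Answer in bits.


H(Pe) = -Pe*log2(Pe) - (1-Pe)*log2(1-Pe) = -0.393*log2(0.393) - 0.607*log2(0.607) = 0.529528 + 0.437181 = 0.9667. Pe*log2(M-1) = 0.393*log2(22) = 1.752557. Bound = H(Pe) + Pe*log2(M-1) = 0.529528 + 0.437181 + 1.752557 = 2.7193

2.7193 bits


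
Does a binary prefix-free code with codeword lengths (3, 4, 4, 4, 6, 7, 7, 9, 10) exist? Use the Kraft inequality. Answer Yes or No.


Kraft sum = sum(2^(-l_i)) = 0.3467, need <= 1. Result: satisfied (a binary prefix-free code with these lengths exists)

Yes


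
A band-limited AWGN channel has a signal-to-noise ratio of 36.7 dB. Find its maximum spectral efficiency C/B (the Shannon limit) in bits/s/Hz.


SNR_linear = 10^(36.7/10) = 4677.3514; C/B = log2(1 + SNR_linear) = log2(1 + 4677.3514) = 12.1918

12.1918 bits/s/Hz


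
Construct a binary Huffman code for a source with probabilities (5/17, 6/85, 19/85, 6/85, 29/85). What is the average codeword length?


Huffman construction (repeatedly merge the two least-probable nodes; each merge adds 1 bit to every symbol beneath it): 6/85 + 6/85 = 12/85; 12/85 + 19/85 = 31/85; 5/17 + 29/85 = 54/85; 31/85 + 54/85 = 1. Resulting codeword lengths (in the order the probabilities were given): (2, 3, 2, 3, 2). L_avg = sum(p_i * l_i) = 5/17*2 + 6/85*3 + 19/85*2 + 6/85*3 + 29/85*2 = 182/85 = 2.1412

2.1412 bits


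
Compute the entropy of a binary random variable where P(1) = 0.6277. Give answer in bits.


H = -p*log2(p) - (1-p)*log2(1-p). -0.6277*log2(0.6277) = 0.421722; -0.3723*log2(0.3723) = 0.530700. H = 0.421722 + 0.530700 = 0.9524

0.9524 bits


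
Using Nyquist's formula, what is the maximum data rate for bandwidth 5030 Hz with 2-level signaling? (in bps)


Rate = 2 * B * log2(M) = 2 * 5030 * 1.0 = 10060.0

10060.0 bps


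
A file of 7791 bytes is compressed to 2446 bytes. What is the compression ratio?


Ratio = original / compressed = 7791 / 2446 = 3.1852

3.1852


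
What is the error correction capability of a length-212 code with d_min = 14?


Correction capability = floor((d-1)/2) = floor((14-1)/2) = 6

6 errors


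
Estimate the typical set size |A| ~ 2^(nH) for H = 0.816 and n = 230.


log2|A_typical| = nH = 230 * 0.816 = 187.68, so |A_typical| ~ 2^187.68 = 3.143e+56

3.143e+56


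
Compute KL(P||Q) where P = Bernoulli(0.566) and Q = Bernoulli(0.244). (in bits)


KL = p*log2(p/q) + (1-p)*log2((1-p)/(1-q)) = 0.566*log2(0.566/0.244) + 0.434*log2(0.434/0.756) = 0.3396

0.3396 bits


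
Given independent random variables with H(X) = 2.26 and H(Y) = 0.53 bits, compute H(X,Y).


For independent variables, H(X,Y) = H(X) + H(Y) = 2.26 + 0.53 = 2.79

2.79 bits


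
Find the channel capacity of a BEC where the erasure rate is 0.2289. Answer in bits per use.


C = 1 - epsilon = 1 - 0.2289 = 0.7711

0.7711 bits


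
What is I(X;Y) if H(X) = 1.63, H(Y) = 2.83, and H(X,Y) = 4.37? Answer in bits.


I(X;Y) = H(X) + H(Y) - H(X,Y) = 1.63 + 2.83 - 4.37 = 0.09

0.09 bits


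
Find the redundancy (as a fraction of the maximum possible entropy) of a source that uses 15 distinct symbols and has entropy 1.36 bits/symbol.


H_max = log2(K) = log2(15) = 3.9069 bits/symbol. Redundancy = 1 - H/H_max = 1 - 1.36/3.9069 = 1 - 0.3481 = 0.6519

0.6519


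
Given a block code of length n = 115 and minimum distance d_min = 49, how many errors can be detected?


Detection capability = d_min - 1 = 49 - 1 = 48

48 errors


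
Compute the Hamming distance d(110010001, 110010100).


Count differing positions: . . . . . . ^ . ^ = 2 differences

2


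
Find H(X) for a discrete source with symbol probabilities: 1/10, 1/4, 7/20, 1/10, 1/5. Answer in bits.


H = -sum(p_i * log2(p_i)). Terms: -(1/10)*log2(1/10) = 0.332193; -(1/4)*log2(1/4) = 0.500000; -(7/20)*log2(7/20) = 0.530101; -(1/10)*log2(1/10) = 0.332193; -(1/5)*log2(1/5) = 0.464386. H = 0.332193 + 0.500000 + 0.530101 + 0.332193 + 0.464386 = 2.1589

2.1589 bits


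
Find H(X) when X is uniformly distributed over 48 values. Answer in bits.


H = log2(n) = log2(48) = 5.585

5.585 bits


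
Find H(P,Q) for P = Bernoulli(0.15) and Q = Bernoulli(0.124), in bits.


H(P,Q) = -p*log2(q) - (1-p)*log2(1-q). -0.15*log2(0.124) = 0.451738; -0.85*log2(0.876) = 0.162348. H(P,Q) = 0.451738 + 0.162348 = 0.6141

0.6141 bits


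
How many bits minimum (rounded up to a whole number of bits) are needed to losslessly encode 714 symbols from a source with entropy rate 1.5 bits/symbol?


Minimum bits >= n * H = 714 * 1.5 = 1071.0, rounded up to a whole number of bits = 1071

1071 bits


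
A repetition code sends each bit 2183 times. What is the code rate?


Rate = k/n = 1/2183

1/2183


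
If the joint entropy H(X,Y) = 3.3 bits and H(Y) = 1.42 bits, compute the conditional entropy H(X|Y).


H(X|Y) = H(X,Y) - H(Y) = 3.3 - 1.42 = 1.88

1.88 bits


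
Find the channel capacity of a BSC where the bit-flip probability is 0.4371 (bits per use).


H(p) = -p*log2(p) - (1-p)*log2(1-p) = -0.4371*log2(0.4371) - 0.5629*log2(0.5629) = 0.521882 + 0.466672 = 0.9886. C = 1 - H(p) = 1 - 0.9886 = 0.0114

0.0114 bits


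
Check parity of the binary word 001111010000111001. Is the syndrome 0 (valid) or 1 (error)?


Syndrome = XOR of all bits = 0 XOR 0 XOR 1 XOR 1 XOR 1 XOR 1 XOR 0 XOR 1 XOR 0 XOR 0 XOR 0 XOR 0 XOR 1 XOR 1 XOR 1 XOR 0 XOR 0 XOR 1 = 1

1


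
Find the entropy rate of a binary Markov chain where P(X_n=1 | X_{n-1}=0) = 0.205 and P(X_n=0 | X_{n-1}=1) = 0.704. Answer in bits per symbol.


Stationary distribution: pi_0 = p10/(p01+p10) = 0.7745, pi_1 = 0.2255. Entropy rate H' = pi_0*H(p01) + pi_1*H(p10) = 0.7745*0.7318 + 0.2255*0.8763 = 0.7644

0.7644 bits/symbol


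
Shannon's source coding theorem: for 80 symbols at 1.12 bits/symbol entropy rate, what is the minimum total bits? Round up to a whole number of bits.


Minimum bits >= n * H = 80 * 1.12 = 89.6, rounded up to a whole number of bits = 90

90 bits


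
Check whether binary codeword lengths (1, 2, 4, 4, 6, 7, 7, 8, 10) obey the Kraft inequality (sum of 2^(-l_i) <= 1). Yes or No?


Kraft sum = sum(2^(-l_i)) = 0.9111, need <= 1. Result: satisfied (a binary prefix-free code with these lengths exists)

Yes


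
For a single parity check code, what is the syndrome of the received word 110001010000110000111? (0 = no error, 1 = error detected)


Syndrome = XOR of all bits = 1 XOR 1 XOR 0 XOR 0 XOR 0 XOR 1 XOR 0 XOR 1 XOR 0 XOR 0 XOR 0 XOR 0 XOR 1 XOR 1 XOR 0 XOR 0 XOR 0 XOR 0 XOR 1 XOR 1 XOR 1 = 1

1


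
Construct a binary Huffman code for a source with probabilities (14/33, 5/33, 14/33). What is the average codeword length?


Huffman construction (repeatedly merge the two least-probable nodes; each merge adds 1 bit to every symbol beneath it): 5/33 + 14/33 = 19/33; 14/33 + 19/33 = 1. Resulting codeword lengths (in the order the probabilities were given): (2, 2, 1). L_avg = sum(p_i * l_i) = 14/33*2 + 5/33*2 + 14/33*1 = 52/33 = 1.5758

1.5758 bits


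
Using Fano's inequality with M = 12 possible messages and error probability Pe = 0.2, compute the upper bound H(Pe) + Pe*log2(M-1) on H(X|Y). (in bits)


H(Pe) = -Pe*log2(Pe) - (1-Pe)*log2(1-Pe) = -0.2*log2(0.2) - 0.8*log2(0.8) = 0.464386 + 0.257542 = 0.7219. Pe*log2(M-1) = 0.2*log2(11) = 0.691886. Bound = H(Pe) + Pe*log2(M-1) = 0.464386 + 0.257542 + 0.691886 = 1.4138

1.4138 bits


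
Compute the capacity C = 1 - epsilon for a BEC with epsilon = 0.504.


C = 1 - epsilon = 1 - 0.504 = 0.496

0.496 bits


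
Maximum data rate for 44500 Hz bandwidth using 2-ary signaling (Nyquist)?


Rate = 2 * B * log2(M) = 2 * 44500 * 1.0 = 89000.0

89000.0 bps


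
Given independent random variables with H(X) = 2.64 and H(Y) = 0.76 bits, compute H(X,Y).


For independent variables, H(X,Y) = H(X) + H(Y) = 2.64 + 0.76 = 3.4

3.4 bits


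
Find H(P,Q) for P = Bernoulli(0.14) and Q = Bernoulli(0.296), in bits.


H(P,Q) = -p*log2(q) - (1-p)*log2(1-q). -0.14*log2(0.296) = 0.245886; -0.86*log2(0.704) = 0.435463. H(P,Q) = 0.245886 + 0.435463 = 0.6813

0.6813 bits


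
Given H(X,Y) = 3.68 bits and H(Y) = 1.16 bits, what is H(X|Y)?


H(X|Y) = H(X,Y) - H(Y) = 3.68 - 1.16 = 2.52

2.52 bits


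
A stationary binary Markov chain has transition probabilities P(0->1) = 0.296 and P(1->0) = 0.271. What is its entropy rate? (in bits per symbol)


Stationary distribution: pi_0 = p10/(p01+p10) = 0.478, pi_1 = 0.522. Entropy rate H' = pi_0*H(p01) + pi_1*H(p10) = 0.478*0.8763 + 0.522*0.8429 = 0.8589

0.8589 bits/symbol


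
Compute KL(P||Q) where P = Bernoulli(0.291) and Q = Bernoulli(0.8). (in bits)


KL = p*log2(p/q) + (1-p)*log2((1-p)/(1-q)) = 0.291*log2(0.291/0.8) + 0.709*log2(0.709/0.2) = 0.8699

0.8699 bits


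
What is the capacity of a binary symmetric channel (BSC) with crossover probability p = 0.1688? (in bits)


H(p) = -p*log2(p) - (1-p)*log2(1-p) = -0.1688*log2(0.1688) - 0.8312*log2(0.8312) = 0.433244 + 0.221708 = 0.655. C = 1 - H(p) = 1 - 0.655 = 0.345

0.345 bits


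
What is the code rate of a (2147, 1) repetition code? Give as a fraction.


Rate = k/n = 1/2147

1/2147


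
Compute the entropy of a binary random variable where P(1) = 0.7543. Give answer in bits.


H = -p*log2(p) - (1-p)*log2(1-p). -0.7543*log2(0.7543) = 0.306841; -0.2457*log2(0.2457) = 0.497550. H = 0.306841 + 0.497550 = 0.8044

0.8044 bits


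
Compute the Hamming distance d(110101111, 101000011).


Count differing positions: . ^ ^ ^ . ^ ^ . . = 5 differences

5
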